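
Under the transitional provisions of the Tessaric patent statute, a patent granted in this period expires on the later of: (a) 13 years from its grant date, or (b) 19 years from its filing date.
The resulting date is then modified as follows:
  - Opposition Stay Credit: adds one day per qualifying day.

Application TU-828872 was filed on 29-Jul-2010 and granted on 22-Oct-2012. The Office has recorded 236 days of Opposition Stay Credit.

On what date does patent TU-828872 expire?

(a) grant + 13 years → 22 October 2025.
(b) filing + 19 years → 29 July 2029.
Later of the two: 29 July 2029.
Opposition Stay Credit: +236 days → 22 March 2030.

2030-03-22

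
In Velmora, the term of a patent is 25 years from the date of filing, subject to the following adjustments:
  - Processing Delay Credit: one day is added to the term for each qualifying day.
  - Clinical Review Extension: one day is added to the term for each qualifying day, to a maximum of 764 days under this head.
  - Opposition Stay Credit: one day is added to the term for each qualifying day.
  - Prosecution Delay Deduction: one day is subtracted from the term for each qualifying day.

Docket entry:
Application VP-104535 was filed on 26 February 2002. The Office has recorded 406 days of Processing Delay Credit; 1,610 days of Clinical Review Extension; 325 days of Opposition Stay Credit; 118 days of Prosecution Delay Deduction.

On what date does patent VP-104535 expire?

December 4, 2030

Base term: filing date + 25 years → 26 February 2027.
Processing Delay Credit: +406 days → 7 April 2028.
Clinical Review Extension: 1610 days claimed exceeds the 764-day cap, so +764 days → 11 May 2030.
Opposition Stay Credit: +325 days → 1 April 2031.
Prosecution Delay Deduction: −118 days → 4 December 2030.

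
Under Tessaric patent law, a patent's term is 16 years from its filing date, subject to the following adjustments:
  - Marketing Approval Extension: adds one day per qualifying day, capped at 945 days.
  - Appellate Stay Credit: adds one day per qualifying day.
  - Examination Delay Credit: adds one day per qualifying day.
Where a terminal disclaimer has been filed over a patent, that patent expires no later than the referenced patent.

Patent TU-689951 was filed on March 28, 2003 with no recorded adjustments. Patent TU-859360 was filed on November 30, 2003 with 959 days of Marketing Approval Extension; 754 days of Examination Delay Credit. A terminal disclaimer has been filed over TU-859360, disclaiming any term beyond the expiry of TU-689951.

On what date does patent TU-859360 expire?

Natural term of TU-859360:
  Base: filing + 16 years → 30 November 2019.
  Marketing Approval Extension: 959 days claimed exceeds the 945-day cap, so +945 days → 2 July 2022.
  Examination Delay Credit: +754 days → 25 July 2024.
Expiry of referenced patent TU-689951:
  Base: filing + 16 years → 28 March 2019.
Terminal disclaimer: TU-859360 expires on the earlier of 25 July 2024 and 28 March 2019.

2019-03-28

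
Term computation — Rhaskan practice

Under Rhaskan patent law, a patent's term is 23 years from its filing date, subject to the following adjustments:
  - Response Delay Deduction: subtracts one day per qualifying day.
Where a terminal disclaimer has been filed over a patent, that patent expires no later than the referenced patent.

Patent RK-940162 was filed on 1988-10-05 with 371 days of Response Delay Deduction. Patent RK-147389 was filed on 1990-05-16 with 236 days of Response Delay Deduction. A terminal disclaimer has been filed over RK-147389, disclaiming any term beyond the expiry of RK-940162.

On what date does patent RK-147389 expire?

2010-09-29

Natural term of RK-147389:
  Base: filing + 23 years → 16 May 2013.
  Response Delay Deduction: −236 days → 22 September 2012.
Expiry of referenced patent RK-940162:
  Base: filing + 23 years → 5 October 2011.
  Response Delay Deduction: −371 days → 29 September 2010.
Terminal disclaimer: RK-147389 expires on the earlier of 22 September 2012 and 29 September 2010.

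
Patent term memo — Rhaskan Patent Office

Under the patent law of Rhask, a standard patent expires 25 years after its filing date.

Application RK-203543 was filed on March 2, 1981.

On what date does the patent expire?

Filing date + 25 years → 2 March 2006.

2006-03-02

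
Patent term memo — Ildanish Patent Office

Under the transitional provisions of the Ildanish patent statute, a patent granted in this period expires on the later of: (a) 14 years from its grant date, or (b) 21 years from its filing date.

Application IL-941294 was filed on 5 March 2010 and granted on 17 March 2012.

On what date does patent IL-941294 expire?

(a) grant + 14 years → 17 March 2026.
(b) filing + 21 years → 5 March 2031.
Later of the two: 5 March 2031.

2031-03-05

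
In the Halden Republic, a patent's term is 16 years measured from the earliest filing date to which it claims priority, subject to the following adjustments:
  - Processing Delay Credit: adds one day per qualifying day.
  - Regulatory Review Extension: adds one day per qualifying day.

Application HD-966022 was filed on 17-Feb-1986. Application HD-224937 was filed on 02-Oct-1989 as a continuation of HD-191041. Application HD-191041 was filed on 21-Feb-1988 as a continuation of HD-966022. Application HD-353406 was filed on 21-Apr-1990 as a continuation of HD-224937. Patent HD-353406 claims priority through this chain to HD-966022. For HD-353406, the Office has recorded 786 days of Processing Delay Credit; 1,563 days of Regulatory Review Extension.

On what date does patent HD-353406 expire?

2008-07-24

Earliest priority filing: 17 February 1986.
Base term: 17 February 1986 + 16 years → 17 February 2002.
Processing Delay Credit: +786 days → 13 April 2004.
Regulatory Review Extension: +1563 days → 24 July 2008.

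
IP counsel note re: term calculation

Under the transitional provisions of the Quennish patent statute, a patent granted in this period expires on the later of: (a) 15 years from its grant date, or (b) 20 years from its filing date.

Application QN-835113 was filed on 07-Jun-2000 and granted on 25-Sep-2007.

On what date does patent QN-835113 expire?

2022-09-25

(a) grant + 15 years → 25 September 2022.
(b) filing + 20 years → 7 June 2020.
Later of the two: 25 September 2022.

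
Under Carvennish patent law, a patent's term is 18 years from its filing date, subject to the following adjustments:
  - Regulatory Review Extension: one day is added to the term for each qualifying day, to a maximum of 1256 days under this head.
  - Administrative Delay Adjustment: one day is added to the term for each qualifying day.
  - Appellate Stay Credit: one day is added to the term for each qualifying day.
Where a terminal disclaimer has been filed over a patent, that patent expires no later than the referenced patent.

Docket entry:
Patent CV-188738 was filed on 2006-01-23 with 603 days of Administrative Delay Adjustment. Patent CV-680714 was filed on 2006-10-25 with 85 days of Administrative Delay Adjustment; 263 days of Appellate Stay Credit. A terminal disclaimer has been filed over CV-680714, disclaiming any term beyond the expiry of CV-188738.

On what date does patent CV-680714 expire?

2025-09-17

Natural term of CV-680714:
  Base: filing + 18 years → 25 October 2024.
  Administrative Delay Adjustment: +85 days → 18 January 2025.
  Appellate Stay Credit: +263 days → 8 October 2025.
Expiry of referenced patent CV-188738:
  Base: filing + 18 years → 23 January 2024.
  Administrative Delay Adjustment: +603 days → 17 September 2025.
Terminal disclaimer: CV-680714 expires on the earlier of 8 October 2025 and 17 September 2025.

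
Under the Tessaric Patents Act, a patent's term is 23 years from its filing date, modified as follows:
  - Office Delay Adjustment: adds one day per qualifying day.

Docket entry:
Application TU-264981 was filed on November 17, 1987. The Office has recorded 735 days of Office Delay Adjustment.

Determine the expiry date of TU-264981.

2012-11-21

Base term: filing date + 23 years → 17 November 2010.
Office Delay Adjustment: +735 days → 21 November 2012.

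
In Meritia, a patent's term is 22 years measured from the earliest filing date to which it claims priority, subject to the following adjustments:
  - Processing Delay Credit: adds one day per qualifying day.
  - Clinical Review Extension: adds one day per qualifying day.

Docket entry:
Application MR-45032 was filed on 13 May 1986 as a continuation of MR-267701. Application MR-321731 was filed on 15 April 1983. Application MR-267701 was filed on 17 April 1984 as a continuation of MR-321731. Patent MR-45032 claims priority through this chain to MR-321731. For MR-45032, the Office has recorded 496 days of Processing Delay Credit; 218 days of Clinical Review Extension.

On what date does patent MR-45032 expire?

Earliest priority filing: 15 April 1983.
Base term: 15 April 1983 + 22 years → 15 April 2005.
Processing Delay Credit: +496 days → 24 August 2006.
Clinical Review Extension: +218 days → 30 March 2007.

March 30, 2007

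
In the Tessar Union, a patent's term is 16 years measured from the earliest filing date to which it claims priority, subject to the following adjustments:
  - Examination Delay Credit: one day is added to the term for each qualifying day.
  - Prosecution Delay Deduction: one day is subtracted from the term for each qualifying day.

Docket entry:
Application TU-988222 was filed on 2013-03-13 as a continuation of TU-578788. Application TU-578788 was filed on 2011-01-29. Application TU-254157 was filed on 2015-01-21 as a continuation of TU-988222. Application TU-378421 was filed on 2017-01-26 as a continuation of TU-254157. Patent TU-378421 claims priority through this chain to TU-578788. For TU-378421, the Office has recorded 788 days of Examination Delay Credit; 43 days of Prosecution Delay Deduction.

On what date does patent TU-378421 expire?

Earliest priority filing: 29 January 2011.
Base term: 29 January 2011 + 16 years → 29 January 2027.
Examination Delay Credit: +788 days → 27 March 2029.
Prosecution Delay Deduction: −43 days → 12 February 2029.

February 12, 2029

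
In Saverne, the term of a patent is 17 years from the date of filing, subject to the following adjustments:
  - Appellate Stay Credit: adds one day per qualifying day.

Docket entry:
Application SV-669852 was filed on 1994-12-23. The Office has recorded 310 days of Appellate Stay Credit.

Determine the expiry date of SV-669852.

2012-10-28

Base term: filing date + 17 years → 23 December 2011.
Appellate Stay Credit: +310 days → 28 October 2012.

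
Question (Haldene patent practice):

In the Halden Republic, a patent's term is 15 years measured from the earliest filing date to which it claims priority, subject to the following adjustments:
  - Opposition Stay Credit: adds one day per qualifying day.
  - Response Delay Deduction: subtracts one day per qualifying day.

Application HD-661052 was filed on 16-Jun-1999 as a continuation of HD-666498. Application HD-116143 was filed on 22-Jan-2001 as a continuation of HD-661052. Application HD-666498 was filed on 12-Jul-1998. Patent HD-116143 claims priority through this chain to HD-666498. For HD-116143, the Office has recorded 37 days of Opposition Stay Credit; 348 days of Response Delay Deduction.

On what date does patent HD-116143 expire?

Earliest priority filing: 12 July 1998.
Base term: 12 July 1998 + 15 years → 12 July 2013.
Opposition Stay Credit: +37 days → 18 August 2013.
Response Delay Deduction: −348 days → 4 September 2012.

2012-09-04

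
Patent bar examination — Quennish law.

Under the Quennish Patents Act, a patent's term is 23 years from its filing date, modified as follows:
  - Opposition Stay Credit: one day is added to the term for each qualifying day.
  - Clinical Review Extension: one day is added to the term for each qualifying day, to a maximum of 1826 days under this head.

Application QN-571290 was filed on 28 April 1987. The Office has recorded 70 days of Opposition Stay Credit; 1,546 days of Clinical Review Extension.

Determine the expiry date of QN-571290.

September 30, 2014

Base term: filing date + 23 years → 28 April 2010.
Opposition Stay Credit: +70 days → 7 July 2010.
Clinical Review Extension: 1546 days (within the 1826-day cap) → +1546 days → 30 September 2014.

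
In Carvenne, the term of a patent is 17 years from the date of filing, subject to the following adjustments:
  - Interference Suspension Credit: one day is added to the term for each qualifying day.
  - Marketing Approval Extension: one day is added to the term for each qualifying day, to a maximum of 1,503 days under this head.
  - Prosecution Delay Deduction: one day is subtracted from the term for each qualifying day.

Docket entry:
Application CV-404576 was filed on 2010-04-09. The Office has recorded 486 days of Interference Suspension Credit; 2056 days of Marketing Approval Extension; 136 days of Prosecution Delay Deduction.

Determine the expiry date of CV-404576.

May 5, 2032

Base term: filing date + 17 years → 9 April 2027.
Interference Suspension Credit: +486 days → 7 August 2028.
Marketing Approval Extension: 2056 days claimed exceeds the 1503-day cap, so +1503 days → 18 September 2032.
Prosecution Delay Deduction: −136 days → 5 May 2032.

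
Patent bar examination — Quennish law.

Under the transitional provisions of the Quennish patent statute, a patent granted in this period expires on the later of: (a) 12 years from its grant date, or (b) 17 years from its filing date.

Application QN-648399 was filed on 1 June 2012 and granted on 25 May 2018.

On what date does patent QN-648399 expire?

2030-05-25

(a) grant + 12 years → 25 May 2030.
(b) filing + 17 years → 1 June 2029.
Later of the two: 25 May 2030.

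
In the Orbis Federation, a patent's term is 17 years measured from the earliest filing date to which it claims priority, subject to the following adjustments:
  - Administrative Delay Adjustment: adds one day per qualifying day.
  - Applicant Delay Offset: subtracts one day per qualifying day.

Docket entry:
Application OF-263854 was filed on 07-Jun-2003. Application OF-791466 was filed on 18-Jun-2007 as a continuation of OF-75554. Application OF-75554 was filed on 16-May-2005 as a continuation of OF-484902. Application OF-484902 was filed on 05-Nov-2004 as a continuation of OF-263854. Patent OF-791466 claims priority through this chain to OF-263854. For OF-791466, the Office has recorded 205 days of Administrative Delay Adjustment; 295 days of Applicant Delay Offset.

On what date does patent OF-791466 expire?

2020-03-09

Earliest priority filing: 7 June 2003.
Base term: 7 June 2003 + 17 years → 7 June 2020.
Administrative Delay Adjustment: +205 days → 29 December 2020.
Applicant Delay Offset: −295 days → 9 March 2020.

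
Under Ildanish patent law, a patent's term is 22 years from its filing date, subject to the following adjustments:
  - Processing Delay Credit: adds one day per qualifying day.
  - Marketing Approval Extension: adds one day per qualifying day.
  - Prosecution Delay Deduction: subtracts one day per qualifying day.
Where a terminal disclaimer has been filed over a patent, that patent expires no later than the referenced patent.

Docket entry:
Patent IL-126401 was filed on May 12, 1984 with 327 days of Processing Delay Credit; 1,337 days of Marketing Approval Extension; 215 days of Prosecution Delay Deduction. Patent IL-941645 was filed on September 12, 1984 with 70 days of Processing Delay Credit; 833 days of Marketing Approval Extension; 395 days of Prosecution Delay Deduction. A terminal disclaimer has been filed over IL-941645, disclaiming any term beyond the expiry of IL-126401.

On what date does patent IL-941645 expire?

February 2, 2008

Natural term of IL-941645:
  Base: filing + 22 years → 12 September 2006.
  Processing Delay Credit: +70 days → 21 November 2006.
  Marketing Approval Extension: +833 days → 3 March 2009.
  Prosecution Delay Deduction: −395 days → 2 February 2008.
Expiry of referenced patent IL-126401:
  Base: filing + 22 years → 12 May 2006.
  Processing Delay Credit: +327 days → 4 April 2007.
  Marketing Approval Extension: +1337 days → 1 December 2010.
  Prosecution Delay Deduction: −215 days → 30 April 2010.
Terminal disclaimer: IL-941645 expires on the earlier of 2 February 2008 and 30 April 2010.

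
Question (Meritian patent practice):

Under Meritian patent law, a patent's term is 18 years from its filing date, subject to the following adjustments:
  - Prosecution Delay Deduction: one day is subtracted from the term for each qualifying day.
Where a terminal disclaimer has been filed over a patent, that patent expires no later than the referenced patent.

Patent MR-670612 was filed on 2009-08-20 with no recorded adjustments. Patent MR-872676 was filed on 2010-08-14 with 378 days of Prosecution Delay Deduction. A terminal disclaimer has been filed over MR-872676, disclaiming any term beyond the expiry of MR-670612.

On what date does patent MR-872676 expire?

2027-08-02

Natural term of MR-872676:
  Base: filing + 18 years → 14 August 2028.
  Prosecution Delay Deduction: −378 days → 2 August 2027.
Expiry of referenced patent MR-670612:
  Base: filing + 18 years → 20 August 2027.
Terminal disclaimer: MR-872676 expires on the earlier of 2 August 2027 and 20 August 2027.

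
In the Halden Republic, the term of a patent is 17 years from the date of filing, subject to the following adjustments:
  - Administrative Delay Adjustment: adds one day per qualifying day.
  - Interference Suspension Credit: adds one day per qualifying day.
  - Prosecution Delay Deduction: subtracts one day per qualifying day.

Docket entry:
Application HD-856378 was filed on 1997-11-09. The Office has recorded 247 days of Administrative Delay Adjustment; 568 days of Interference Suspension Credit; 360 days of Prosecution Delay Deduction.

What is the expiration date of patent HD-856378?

February 7, 2016

Base term: filing date + 17 years → 9 November 2014.
Administrative Delay Adjustment: +247 days → 14 July 2015.
Interference Suspension Credit: +568 days → 1 February 2017.
Prosecution Delay Deduction: −360 days → 7 February 2016.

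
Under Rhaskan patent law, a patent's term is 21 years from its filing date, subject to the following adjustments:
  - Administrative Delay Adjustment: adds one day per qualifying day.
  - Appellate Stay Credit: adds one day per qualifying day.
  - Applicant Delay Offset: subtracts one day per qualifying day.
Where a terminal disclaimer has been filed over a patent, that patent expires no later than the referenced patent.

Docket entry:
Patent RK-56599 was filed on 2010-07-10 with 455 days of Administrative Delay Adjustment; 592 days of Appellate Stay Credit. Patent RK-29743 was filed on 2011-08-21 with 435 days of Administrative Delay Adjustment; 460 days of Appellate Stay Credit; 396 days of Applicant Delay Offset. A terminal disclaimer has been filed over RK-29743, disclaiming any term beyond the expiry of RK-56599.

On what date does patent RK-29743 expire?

Natural term of RK-29743:
  Base: filing + 21 years → 21 August 2032.
  Administrative Delay Adjustment: +435 days → 30 October 2033.
  Appellate Stay Credit: +460 days → 2 February 2035.
  Applicant Delay Offset: −396 days → 2 January 2034.
Expiry of referenced patent RK-56599:
  Base: filing + 21 years → 10 July 2031.
  Administrative Delay Adjustment: +455 days → 7 October 2032.
  Appellate Stay Credit: +592 days → 22 May 2034.
Terminal disclaimer: RK-29743 expires on the earlier of 2 January 2034 and 22 May 2034.

January 2, 2034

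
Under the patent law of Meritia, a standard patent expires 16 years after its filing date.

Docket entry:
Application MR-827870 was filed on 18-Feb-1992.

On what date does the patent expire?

Filing date + 16 years → 18 February 2008.

February 18, 2008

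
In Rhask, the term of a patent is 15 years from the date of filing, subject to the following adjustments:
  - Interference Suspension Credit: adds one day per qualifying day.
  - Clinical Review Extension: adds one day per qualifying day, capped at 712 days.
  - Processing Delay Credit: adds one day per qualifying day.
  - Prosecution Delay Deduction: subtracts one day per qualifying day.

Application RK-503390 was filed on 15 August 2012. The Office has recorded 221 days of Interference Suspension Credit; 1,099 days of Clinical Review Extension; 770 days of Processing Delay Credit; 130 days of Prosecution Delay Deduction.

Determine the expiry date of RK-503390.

Base term: filing date + 15 years → 15 August 2027.
Interference Suspension Credit: +221 days → 23 March 2028.
Clinical Review Extension: 1099 days claimed exceeds the 712-day cap, so +712 days → 5 March 2030.
Processing Delay Credit: +770 days → 13 April 2032.
Prosecution Delay Deduction: −130 days → 5 December 2031.

December 5, 2031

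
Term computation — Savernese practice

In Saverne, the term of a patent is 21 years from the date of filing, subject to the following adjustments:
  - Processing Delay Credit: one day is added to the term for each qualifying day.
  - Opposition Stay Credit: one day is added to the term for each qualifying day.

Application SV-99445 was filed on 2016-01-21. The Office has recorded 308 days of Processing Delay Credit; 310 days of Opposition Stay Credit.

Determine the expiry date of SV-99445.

Base term: filing date + 21 years → 21 January 2037.
Processing Delay Credit: +308 days → 25 November 2037.
Opposition Stay Credit: +310 days → 1 October 2038.

2038-10-01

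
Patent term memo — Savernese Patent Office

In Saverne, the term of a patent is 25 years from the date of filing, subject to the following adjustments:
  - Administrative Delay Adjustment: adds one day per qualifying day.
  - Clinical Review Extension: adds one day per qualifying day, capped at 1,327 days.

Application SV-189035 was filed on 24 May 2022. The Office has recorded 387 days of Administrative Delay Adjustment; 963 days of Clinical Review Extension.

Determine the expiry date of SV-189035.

Base term: filing date + 25 years → 24 May 2047.
Administrative Delay Adjustment: +387 days → 14 June 2048.
Clinical Review Extension: 963 days (within the 1327-day cap) → +963 days → 2 February 2051.

2051-02-02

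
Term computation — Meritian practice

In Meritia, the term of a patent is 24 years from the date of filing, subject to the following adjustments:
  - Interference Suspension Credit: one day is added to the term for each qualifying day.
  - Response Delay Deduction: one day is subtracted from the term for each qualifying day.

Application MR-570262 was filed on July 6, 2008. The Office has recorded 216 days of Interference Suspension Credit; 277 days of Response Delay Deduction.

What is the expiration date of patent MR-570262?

Base term: filing date + 24 years → 6 July 2032.
Interference Suspension Credit: +216 days → 7 February 2033.
Response Delay Deduction: −277 days → 6 May 2032.

2032-05-06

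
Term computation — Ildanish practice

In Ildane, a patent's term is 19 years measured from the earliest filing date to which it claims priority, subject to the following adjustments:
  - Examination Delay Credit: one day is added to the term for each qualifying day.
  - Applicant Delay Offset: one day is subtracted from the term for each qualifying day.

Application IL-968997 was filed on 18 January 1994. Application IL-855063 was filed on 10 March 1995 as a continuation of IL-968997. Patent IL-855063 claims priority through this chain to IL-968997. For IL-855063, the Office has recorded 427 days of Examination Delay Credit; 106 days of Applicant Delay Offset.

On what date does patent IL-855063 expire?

Earliest priority filing: 18 January 1994.
Base term: 18 January 1994 + 19 years → 18 January 2013.
Examination Delay Credit: +427 days → 21 March 2014.
Applicant Delay Offset: −106 days → 5 December 2013.

December 5, 2013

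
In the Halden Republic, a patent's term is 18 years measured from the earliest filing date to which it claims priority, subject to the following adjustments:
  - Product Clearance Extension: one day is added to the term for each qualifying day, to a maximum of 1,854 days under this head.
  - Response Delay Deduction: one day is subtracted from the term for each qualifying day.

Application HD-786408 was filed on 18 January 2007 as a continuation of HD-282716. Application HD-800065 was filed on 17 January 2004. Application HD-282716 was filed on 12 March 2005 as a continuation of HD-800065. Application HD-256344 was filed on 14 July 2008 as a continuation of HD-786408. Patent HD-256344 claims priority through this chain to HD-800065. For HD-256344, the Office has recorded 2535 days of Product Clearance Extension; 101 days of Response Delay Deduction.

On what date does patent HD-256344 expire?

Earliest priority filing: 17 January 2004.
Base term: 17 January 2004 + 18 years → 17 January 2022.
Product Clearance Extension: 2535 days claimed exceeds the 1854-day cap, so +1854 days → 14 February 2027.
Response Delay Deduction: −101 days → 5 November 2026.

2026-11-05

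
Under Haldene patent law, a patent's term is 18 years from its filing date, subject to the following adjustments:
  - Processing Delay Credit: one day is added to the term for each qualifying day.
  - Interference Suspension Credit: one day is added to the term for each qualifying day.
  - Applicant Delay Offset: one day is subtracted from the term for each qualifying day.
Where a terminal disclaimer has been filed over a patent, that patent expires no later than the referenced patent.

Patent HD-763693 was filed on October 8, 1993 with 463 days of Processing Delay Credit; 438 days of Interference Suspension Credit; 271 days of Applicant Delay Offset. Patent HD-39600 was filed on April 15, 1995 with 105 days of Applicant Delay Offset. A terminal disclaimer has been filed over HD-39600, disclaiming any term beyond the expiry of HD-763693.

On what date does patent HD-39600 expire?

2012-12-31

Natural term of HD-39600:
  Base: filing + 18 years → 15 April 2013.
  Applicant Delay Offset: −105 days → 31 December 2012.
Expiry of referenced patent HD-763693:
  Base: filing + 18 years → 8 October 2011.
  Processing Delay Credit: +463 days → 13 January 2013.
  Interference Suspension Credit: +438 days → 27 March 2014.
  Applicant Delay Offset: −271 days → 29 June 2013.
Terminal disclaimer: HD-39600 expires on the earlier of 31 December 2012 and 29 June 2013.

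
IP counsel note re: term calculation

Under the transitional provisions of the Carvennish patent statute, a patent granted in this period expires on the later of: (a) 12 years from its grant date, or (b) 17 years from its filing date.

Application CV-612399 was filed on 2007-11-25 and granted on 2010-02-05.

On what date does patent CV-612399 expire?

(a) grant + 12 years → 5 February 2022.
(b) filing + 17 years → 25 November 2024.
Later of the two: 25 November 2024.

November 25, 2024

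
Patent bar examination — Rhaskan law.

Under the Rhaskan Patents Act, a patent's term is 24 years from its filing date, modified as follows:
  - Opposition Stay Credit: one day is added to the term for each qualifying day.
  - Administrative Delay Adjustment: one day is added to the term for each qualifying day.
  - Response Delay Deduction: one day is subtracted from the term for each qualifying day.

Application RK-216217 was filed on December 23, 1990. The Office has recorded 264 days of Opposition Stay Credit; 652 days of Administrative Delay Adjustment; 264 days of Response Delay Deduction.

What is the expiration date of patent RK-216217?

Base term: filing date + 24 years → 23 December 2014.
Opposition Stay Credit: +264 days → 13 September 2015.
Administrative Delay Adjustment: +652 days → 26 June 2017.
Response Delay Deduction: −264 days → 5 October 2016.

2016-10-05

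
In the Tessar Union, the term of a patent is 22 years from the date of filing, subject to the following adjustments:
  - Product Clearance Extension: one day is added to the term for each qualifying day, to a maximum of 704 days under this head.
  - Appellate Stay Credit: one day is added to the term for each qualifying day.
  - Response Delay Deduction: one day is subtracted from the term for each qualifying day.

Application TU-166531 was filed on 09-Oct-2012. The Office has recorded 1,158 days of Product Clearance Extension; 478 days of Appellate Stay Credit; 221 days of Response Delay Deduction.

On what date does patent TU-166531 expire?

2037-05-27

Base term: filing date + 22 years → 9 October 2034.
Product Clearance Extension: 1158 days claimed exceeds the 704-day cap, so +704 days → 12 September 2036.
Appellate Stay Credit: +478 days → 3 January 2038.
Response Delay Deduction: −221 days → 27 May 2037.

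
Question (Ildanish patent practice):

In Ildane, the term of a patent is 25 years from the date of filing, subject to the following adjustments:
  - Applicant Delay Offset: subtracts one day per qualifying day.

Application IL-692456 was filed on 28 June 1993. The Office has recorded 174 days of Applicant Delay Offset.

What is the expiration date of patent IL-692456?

Base term: filing date + 25 years → 28 June 2018.
Applicant Delay Offset: −174 days → 5 January 2018.

2018-01-05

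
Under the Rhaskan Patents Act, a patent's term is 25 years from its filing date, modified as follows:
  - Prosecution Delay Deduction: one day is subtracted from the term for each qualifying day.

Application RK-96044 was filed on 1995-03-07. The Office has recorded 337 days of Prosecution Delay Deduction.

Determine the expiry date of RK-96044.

April 5, 2019

Base term: filing date + 25 years → 7 March 2020.
Prosecution Delay Deduction: −337 days → 5 April 2019.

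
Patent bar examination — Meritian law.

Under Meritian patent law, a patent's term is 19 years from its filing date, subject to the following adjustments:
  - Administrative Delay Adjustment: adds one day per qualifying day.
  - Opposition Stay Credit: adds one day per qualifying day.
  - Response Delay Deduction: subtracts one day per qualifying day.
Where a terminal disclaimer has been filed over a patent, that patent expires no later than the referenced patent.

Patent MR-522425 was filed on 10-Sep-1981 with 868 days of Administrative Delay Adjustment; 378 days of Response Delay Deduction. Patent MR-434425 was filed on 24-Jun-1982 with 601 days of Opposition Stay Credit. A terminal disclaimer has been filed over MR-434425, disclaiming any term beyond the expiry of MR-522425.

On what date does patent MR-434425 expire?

Natural term of MR-434425:
  Base: filing + 19 years → 24 June 2001.
  Opposition Stay Credit: +601 days → 15 February 2003.
Expiry of referenced patent MR-522425:
  Base: filing + 19 years → 10 September 2000.
  Administrative Delay Adjustment: +868 days → 26 January 2003.
  Response Delay Deduction: −378 days → 13 January 2002.
Terminal disclaimer: MR-434425 expires on the earlier of 15 February 2003 and 13 January 2002.

2002-01-13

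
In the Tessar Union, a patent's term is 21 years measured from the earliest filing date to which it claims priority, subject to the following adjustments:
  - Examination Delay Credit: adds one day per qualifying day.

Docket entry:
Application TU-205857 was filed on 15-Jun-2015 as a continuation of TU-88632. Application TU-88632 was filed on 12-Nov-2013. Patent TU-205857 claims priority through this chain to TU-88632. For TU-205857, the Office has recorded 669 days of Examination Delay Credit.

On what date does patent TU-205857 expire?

Earliest priority filing: 12 November 2013.
Base term: 12 November 2013 + 21 years → 12 November 2034.
Examination Delay Credit: +669 days → 11 September 2036.

September 11, 2036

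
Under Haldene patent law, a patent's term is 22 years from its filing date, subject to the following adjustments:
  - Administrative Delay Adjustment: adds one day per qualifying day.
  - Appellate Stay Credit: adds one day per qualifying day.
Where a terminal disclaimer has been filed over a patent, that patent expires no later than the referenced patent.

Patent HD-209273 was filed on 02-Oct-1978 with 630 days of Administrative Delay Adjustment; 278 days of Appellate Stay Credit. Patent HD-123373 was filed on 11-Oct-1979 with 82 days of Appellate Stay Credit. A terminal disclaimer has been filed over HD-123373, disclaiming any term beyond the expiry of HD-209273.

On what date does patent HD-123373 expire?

2002-01-01

Natural term of HD-123373:
  Base: filing + 22 years → 11 October 2001.
  Appellate Stay Credit: +82 days → 1 January 2002.
Expiry of referenced patent HD-209273:
  Base: filing + 22 years → 2 October 2000.
  Administrative Delay Adjustment: +630 days → 24 June 2002.
  Appellate Stay Credit: +278 days → 29 March 2003.
Terminal disclaimer: HD-123373 expires on the earlier of 1 January 2002 and 29 March 2003.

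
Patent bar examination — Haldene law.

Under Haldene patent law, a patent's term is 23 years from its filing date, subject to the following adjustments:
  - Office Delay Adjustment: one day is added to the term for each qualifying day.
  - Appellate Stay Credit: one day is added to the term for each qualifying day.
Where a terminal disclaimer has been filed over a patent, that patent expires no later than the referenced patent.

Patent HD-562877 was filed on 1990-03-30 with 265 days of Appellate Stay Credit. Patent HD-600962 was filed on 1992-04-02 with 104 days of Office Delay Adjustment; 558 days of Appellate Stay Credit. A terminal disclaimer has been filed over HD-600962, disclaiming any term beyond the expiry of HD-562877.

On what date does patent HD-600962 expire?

2013-12-20

Natural term of HD-600962:
  Base: filing + 23 years → 2 April 2015.
  Office Delay Adjustment: +104 days → 15 July 2015.
  Appellate Stay Credit: +558 days → 23 January 2017.
Expiry of referenced patent HD-562877:
  Base: filing + 23 years → 30 March 2013.
  Appellate Stay Credit: +265 days → 20 December 2013.
Terminal disclaimer: HD-600962 expires on the earlier of 23 January 2017 and 20 December 2013.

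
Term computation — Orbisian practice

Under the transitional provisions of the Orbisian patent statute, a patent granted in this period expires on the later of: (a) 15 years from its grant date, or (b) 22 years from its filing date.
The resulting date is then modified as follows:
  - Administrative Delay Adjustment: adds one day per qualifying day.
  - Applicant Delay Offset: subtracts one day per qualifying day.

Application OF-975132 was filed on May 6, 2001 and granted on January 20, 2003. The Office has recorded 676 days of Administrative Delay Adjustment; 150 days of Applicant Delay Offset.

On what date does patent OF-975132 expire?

October 13, 2024

(a) grant + 15 years → 20 January 2018.
(b) filing + 22 years → 6 May 2023.
Later of the two: 6 May 2023.
Administrative Delay Adjustment: +676 days → 12 March 2025.
Applicant Delay Offset: −150 days → 13 October 2024.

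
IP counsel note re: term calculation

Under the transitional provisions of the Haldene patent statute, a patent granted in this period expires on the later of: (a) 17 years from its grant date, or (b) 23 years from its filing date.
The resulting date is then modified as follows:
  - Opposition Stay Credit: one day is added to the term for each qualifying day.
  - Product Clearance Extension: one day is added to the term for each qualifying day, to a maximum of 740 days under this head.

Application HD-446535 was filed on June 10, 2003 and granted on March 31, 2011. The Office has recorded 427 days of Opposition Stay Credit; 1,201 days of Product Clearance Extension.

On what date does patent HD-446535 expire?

June 11, 2031

(a) grant + 17 years → 31 March 2028.
(b) filing + 23 years → 10 June 2026.
Later of the two: 31 March 2028.
Opposition Stay Credit: +427 days → 1 June 2029.
Product Clearance Extension: 1201 days claimed exceeds the 740-day cap, so +740 days → 11 June 2031.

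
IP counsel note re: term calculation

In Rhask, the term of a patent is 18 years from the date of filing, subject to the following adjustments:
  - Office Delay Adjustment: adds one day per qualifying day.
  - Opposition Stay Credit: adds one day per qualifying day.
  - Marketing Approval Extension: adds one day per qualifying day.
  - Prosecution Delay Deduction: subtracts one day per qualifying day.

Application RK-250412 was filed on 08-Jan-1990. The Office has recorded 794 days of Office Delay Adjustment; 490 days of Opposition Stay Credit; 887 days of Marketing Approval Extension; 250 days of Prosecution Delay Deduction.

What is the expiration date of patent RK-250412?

2013-04-12

Base term: filing date + 18 years → 8 January 2008.
Office Delay Adjustment: +794 days → 12 March 2010.
Opposition Stay Credit: +490 days → 15 July 2011.
Marketing Approval Extension: +887 days → 18 December 2013.
Prosecution Delay Deduction: −250 days → 12 April 2013.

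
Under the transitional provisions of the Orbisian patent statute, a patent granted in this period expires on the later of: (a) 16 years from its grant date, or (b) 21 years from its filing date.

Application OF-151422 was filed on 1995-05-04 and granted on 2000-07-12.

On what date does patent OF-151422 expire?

2016-07-12

(a) grant + 16 years → 12 July 2016.
(b) filing + 21 years → 4 May 2016.
Later of the two: 12 July 2016.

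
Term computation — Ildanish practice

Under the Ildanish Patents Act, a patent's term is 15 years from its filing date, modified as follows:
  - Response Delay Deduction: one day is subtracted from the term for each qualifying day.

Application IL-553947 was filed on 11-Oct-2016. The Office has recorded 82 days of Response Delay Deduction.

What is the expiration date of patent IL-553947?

Base term: filing date + 15 years → 11 October 2031.
Response Delay Deduction: −82 days → 21 July 2031.

2031-07-21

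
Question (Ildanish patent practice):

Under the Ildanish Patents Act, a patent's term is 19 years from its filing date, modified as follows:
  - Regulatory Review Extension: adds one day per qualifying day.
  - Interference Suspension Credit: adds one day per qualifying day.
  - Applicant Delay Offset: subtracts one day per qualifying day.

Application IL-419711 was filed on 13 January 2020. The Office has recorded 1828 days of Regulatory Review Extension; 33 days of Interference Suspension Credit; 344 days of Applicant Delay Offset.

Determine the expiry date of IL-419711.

2043-03-10

Base term: filing date + 19 years → 13 January 2039.
Regulatory Review Extension: +1828 days → 15 January 2044.
Interference Suspension Credit: +33 days → 17 February 2044.
Applicant Delay Offset: −344 days → 10 March 2043.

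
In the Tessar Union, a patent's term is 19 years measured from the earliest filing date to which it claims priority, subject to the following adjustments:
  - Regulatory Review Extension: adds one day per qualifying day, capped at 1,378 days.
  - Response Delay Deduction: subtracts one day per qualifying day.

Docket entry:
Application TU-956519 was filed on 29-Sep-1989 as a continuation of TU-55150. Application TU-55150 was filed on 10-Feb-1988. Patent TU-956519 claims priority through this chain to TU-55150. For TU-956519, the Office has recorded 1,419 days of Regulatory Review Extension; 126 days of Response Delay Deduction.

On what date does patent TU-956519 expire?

July 16, 2010

Earliest priority filing: 10 February 1988.
Base term: 10 February 1988 + 19 years → 10 February 2007.
Regulatory Review Extension: 1419 days claimed exceeds the 1378-day cap, so +1378 days → 19 November 2010.
Response Delay Deduction: −126 days → 16 July 2010.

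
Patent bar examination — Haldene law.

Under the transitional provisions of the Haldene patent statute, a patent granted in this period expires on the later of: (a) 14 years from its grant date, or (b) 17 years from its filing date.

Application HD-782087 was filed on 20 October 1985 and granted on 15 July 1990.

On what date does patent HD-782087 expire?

(a) grant + 14 years → 15 July 2004.
(b) filing + 17 years → 20 October 2002.
Later of the two: 15 July 2004.

2004-07-15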